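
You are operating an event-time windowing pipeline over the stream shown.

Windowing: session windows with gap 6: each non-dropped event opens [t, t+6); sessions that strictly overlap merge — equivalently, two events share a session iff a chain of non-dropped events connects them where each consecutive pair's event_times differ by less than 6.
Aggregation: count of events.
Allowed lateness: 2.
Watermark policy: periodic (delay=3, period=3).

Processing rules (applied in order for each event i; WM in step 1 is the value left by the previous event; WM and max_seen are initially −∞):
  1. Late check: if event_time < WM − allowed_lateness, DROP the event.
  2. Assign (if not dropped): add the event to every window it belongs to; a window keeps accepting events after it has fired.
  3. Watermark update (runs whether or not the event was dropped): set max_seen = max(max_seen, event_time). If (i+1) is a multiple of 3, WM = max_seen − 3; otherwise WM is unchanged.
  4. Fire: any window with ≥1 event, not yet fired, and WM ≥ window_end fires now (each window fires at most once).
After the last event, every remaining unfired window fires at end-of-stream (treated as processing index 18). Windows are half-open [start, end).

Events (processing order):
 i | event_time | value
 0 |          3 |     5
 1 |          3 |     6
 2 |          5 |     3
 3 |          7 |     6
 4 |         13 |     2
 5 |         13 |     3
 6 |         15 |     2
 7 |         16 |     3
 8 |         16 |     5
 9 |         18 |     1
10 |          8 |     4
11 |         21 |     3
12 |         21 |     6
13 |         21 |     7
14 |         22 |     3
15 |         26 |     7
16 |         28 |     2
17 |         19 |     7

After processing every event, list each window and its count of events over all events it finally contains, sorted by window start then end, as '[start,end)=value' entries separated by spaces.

i=0 t=3 v=5: → [3,9); WM=−∞
i=1 t=3 v=6: → [3,9); WM=−∞
i=2 t=5 v=3: → [3,11); WM=2
i=3 t=7 v=6: → [3,13); WM=2
i=4 t=13 v=2: → [13,19); WM=2
i=5 t=13 v=3: → [13,19); WM=10
i=6 t=15 v=2: → [13,21); WM=10
i=7 t=16 v=3: → [13,22); WM=10
i=8 t=16 v=5: → [13,22); WM=13
i=9 t=18 v=1: → [13,24); WM=13
i=10 t=8 v=4: DROP (t<13-2); WM=13
i=11 t=21 v=3: → [13,27); WM=18
i=12 t=21 v=6: → [13,27); WM=18
i=13 t=21 v=7: → [13,27); WM=18
i=14 t=22 v=3: → [13,28); WM=19
i=15 t=26 v=7: → [13,32); WM=19
i=16 t=28 v=2: → [13,34); WM=19
i=17 t=19 v=7: → [13,34); WM=25

[3,13)=4 [13,34)=13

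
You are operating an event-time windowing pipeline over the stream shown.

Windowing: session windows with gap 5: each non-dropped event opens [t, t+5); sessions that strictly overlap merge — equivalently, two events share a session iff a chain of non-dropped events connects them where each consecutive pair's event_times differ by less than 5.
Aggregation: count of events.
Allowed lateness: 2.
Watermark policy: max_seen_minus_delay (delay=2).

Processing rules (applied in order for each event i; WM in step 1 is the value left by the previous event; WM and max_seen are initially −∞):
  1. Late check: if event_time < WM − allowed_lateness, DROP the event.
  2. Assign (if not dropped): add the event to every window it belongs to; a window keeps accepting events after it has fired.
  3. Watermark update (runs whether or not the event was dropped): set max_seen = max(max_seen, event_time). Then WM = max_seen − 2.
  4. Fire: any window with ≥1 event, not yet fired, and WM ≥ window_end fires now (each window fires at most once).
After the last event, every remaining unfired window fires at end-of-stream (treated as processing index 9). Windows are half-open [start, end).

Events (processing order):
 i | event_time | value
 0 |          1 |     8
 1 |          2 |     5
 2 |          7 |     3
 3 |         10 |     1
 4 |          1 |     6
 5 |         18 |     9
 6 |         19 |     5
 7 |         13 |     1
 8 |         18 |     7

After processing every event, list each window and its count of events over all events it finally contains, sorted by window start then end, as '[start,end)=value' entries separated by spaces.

i=0 t=1 v=8: → [1,6); WM=-1
i=1 t=2 v=5: → [1,7); WM=0
i=2 t=7 v=3: → [7,12); WM=5
i=3 t=10 v=1: → [7,15); WM=8
i=4 t=1 v=6: DROP (t<8-2); WM=8
i=5 t=18 v=9: → [18,23); WM=16
i=6 t=19 v=5: → [18,24); WM=17
i=7 t=13 v=1: DROP (t<17-2); WM=17
i=8 t=18 v=7: → [18,24); WM=17

[1,7)=2 [7,15)=2 [18,24)=3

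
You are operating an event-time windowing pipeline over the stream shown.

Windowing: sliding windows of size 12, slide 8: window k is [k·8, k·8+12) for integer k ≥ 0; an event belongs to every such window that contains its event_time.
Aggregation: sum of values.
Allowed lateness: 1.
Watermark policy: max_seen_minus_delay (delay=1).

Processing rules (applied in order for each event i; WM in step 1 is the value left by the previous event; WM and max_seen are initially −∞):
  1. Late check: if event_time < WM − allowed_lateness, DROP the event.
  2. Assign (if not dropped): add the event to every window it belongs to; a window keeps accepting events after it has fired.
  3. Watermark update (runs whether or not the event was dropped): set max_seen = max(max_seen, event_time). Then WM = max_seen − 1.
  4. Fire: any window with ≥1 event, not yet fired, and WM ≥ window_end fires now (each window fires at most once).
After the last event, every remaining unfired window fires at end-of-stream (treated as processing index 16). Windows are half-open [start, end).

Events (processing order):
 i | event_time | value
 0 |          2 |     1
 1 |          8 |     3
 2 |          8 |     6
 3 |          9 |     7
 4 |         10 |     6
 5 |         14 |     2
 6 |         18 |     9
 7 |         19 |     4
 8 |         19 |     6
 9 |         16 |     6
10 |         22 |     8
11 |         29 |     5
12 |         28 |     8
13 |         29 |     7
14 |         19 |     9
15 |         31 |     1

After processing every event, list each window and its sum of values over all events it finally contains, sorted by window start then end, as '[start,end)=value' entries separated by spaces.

[0,12)=23 [8,20)=43 [16,28)=27 [24,36)=21

i=0 t=2 v=1: → [0,12); WM=1
i=1 t=8 v=3: → [8,20),[0,12); WM=7
i=2 t=8 v=6: → [8,20),[0,12); WM=7
i=3 t=9 v=7: → [8,20),[0,12); WM=8
i=4 t=10 v=6: → [8,20),[0,12); WM=9
i=5 t=14 v=2: → [8,20); WM=13; [0,12) fires=23
i=6 t=18 v=9: → [16,28),[8,20); WM=17
i=7 t=19 v=4: → [16,28),[8,20); WM=18
i=8 t=19 v=6: → [16,28),[8,20); WM=18
i=9 t=16 v=6: DROP (t<18-1); WM=18
i=10 t=22 v=8: → [16,28); WM=21; [8,20) fires=43
i=11 t=29 v=5: → [24,36); WM=28; [16,28) fires=27
i=12 t=28 v=8: → [24,36); WM=28
i=13 t=29 v=7: → [24,36); WM=28
i=14 t=19 v=9: DROP (t<28-1); WM=28
i=15 t=31 v=1: → [24,36); WM=30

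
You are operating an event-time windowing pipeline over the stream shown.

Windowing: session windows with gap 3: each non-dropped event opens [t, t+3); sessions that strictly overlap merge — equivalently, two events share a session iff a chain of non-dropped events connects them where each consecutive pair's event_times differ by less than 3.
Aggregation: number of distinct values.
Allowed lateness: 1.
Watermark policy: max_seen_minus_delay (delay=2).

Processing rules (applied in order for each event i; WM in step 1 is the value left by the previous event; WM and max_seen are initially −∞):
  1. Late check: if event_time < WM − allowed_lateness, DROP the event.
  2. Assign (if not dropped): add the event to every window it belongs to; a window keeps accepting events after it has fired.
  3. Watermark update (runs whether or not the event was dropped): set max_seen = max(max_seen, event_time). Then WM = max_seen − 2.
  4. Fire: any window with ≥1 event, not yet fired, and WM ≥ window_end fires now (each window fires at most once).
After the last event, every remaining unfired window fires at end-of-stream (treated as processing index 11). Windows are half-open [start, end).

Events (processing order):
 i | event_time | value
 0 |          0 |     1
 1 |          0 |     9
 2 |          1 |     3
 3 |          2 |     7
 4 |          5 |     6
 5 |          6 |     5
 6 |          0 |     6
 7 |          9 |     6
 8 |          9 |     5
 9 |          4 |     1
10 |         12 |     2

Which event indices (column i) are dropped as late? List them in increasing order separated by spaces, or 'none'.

i=0 t=0 v=1: → [0,3); WM=-2
i=1 t=0 v=9: → [0,3); WM=-2
i=2 t=1 v=3: → [0,4); WM=-1
i=3 t=2 v=7: → [0,5); WM=0
i=4 t=5 v=6: → [5,8); WM=3
i=5 t=6 v=5: → [5,9); WM=4
i=6 t=0 v=6: DROP (t<4-1); WM=4
i=7 t=9 v=6: → [9,12); WM=7
i=8 t=9 v=5: → [9,12); WM=7
i=9 t=4 v=1: DROP (t<7-1); WM=7
i=10 t=12 v=2: → [12,15); WM=10

6 9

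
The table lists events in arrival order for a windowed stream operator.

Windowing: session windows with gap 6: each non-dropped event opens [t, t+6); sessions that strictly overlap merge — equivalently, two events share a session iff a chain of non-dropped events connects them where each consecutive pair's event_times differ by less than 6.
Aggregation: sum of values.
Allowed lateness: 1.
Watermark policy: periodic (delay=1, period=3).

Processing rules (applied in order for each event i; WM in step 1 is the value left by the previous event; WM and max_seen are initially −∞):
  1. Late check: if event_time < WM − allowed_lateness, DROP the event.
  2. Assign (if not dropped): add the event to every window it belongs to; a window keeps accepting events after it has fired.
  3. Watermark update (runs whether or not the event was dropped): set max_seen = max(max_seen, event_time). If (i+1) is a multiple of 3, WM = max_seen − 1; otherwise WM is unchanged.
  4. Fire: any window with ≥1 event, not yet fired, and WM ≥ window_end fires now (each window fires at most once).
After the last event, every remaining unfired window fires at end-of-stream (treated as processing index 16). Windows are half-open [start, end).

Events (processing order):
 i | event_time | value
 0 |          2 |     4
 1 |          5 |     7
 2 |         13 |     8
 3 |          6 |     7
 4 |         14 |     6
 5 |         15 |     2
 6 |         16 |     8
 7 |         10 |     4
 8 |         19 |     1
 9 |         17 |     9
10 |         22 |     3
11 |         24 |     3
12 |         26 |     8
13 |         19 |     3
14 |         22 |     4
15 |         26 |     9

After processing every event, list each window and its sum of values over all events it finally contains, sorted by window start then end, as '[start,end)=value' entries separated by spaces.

[2,11)=11 [13,32)=61

i=0 t=2 v=4: → [2,8); WM=−∞
i=1 t=5 v=7: → [2,11); WM=−∞
i=2 t=13 v=8: → [13,19); WM=12
i=3 t=6 v=7: DROP (t<12-1); WM=12
i=4 t=14 v=6: → [13,20); WM=12
i=5 t=15 v=2: → [13,21); WM=14
i=6 t=16 v=8: → [13,22); WM=14
i=7 t=10 v=4: DROP (t<14-1); WM=14
i=8 t=19 v=1: → [13,25); WM=18
i=9 t=17 v=9: → [13,25); WM=18
i=10 t=22 v=3: → [13,28); WM=18
i=11 t=24 v=3: → [13,30); WM=23
i=12 t=26 v=8: → [13,32); WM=23
i=13 t=19 v=3: DROP (t<23-1); WM=23
i=14 t=22 v=4: → [13,32); WM=25
i=15 t=26 v=9: → [13,32); WM=25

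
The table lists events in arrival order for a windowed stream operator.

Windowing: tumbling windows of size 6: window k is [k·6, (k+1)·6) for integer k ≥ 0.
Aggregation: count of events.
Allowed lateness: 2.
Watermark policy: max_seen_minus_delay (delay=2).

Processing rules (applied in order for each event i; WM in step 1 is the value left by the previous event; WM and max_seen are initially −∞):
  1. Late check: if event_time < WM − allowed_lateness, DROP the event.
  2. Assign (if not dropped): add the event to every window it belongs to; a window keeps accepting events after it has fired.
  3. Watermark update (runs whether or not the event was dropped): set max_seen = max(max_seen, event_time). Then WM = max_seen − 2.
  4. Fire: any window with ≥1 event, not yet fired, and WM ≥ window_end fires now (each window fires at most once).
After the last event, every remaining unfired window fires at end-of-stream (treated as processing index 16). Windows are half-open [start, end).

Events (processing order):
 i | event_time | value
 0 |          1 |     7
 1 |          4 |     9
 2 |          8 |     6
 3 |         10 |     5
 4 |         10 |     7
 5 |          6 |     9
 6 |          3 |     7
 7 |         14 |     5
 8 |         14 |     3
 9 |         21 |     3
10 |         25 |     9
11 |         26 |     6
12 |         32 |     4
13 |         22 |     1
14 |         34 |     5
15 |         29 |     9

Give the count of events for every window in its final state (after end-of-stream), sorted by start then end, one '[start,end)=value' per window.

[0,6)=2 [6,12)=4 [12,18)=2 [18,24)=1 [24,30)=2 [30,36)=2

i=0 t=1 v=7: → [0,6); WM=-1
i=1 t=4 v=9: → [0,6); WM=2
i=2 t=8 v=6: → [6,12); WM=6; [0,6) fires=2
i=3 t=10 v=5: → [6,12); WM=8
i=4 t=10 v=7: → [6,12); WM=8
i=5 t=6 v=9: → [6,12); WM=8
i=6 t=3 v=7: DROP (t<8-2); WM=8
i=7 t=14 v=5: → [12,18); WM=12; [6,12) fires=4
i=8 t=14 v=3: → [12,18); WM=12
i=9 t=21 v=3: → [18,24); WM=19; [12,18) fires=2
i=10 t=25 v=9: → [24,30); WM=23
i=11 t=26 v=6: → [24,30); WM=24; [18,24) fires=1
i=12 t=32 v=4: → [30,36); WM=30; [24,30) fires=2
i=13 t=22 v=1: DROP (t<30-2); WM=30
i=14 t=34 v=5: → [30,36); WM=32
i=15 t=29 v=9: DROP (t<32-2); WM=32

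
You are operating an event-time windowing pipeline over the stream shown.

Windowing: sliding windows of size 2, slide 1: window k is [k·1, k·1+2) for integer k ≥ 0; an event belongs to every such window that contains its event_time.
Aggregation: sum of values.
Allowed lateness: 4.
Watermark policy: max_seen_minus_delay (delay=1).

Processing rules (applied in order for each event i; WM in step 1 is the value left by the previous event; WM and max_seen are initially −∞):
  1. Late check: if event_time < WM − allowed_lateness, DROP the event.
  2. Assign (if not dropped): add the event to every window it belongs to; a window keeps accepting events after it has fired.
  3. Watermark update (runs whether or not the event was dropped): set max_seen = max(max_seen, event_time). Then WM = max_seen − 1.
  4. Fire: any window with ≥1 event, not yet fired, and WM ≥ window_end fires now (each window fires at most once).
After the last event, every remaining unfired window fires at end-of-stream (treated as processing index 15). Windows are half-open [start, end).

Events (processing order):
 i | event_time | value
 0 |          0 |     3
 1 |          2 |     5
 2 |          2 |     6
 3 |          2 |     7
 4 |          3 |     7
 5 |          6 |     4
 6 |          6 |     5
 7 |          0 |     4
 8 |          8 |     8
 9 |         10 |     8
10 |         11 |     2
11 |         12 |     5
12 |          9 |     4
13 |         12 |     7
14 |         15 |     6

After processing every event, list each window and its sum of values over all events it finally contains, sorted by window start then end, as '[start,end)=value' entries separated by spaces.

i=0 t=0 v=3: → [0,2); WM=-1
i=1 t=2 v=5: → [2,4),[1,3); WM=1
i=2 t=2 v=6: → [2,4),[1,3); WM=1
i=3 t=2 v=7: → [2,4),[1,3); WM=1
i=4 t=3 v=7: → [3,5),[2,4); WM=2; [0,2) fires=3
i=5 t=6 v=4: → [6,8),[5,7); WM=5; [1,3) fires=18 [2,4) fires=25 [3,5) fires=7
i=6 t=6 v=5: → [6,8),[5,7); WM=5
i=7 t=0 v=4: DROP (t<5-4); WM=5
i=8 t=8 v=8: → [8,10),[7,9); WM=7; [5,7) fires=9
i=9 t=10 v=8: → [10,12),[9,11); WM=9; [6,8) fires=9 [7,9) fires=8
i=10 t=11 v=2: → [11,13),[10,12); WM=10; [8,10) fires=8
i=11 t=12 v=5: → [12,14),[11,13); WM=11; [9,11) fires=8
i=12 t=9 v=4: → [9,11),[8,10); WM=11
i=13 t=12 v=7: → [12,14),[11,13); WM=11
i=14 t=15 v=6: → [15,17),[14,16); WM=14; [10,12) fires=10 [11,13) fires=14 [12,14) fires=12

[0,2)=3 [1,3)=18 [2,4)=25 [3,5)=7 [5,7)=9 [6,8)=9 [7,9)=8 [8,10)=12 [9,11)=12 [10,12)=10 [11,13)=14 [12,14)=12 [14,16)=6 [15,17)=6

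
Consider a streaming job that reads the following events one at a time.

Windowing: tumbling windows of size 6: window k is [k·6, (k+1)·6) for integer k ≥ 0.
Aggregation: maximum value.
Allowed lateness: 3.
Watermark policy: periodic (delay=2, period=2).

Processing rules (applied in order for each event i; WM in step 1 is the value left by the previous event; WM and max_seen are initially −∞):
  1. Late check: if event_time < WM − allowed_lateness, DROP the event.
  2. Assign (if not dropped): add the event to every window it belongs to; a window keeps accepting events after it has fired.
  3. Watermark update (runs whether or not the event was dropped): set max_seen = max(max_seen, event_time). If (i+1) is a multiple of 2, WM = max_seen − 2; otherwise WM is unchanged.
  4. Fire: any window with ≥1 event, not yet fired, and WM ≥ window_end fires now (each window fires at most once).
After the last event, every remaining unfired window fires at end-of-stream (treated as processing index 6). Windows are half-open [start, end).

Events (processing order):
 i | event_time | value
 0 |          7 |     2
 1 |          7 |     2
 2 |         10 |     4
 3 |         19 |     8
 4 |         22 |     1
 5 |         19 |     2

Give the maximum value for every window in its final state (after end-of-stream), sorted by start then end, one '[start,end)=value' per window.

i=0 t=7 v=2: → [6,12); WM=−∞
i=1 t=7 v=2: → [6,12); WM=5
i=2 t=10 v=4: → [6,12); WM=5
i=3 t=19 v=8: → [18,24); WM=17; [6,12) fires=4
i=4 t=22 v=1: → [18,24); WM=17
i=5 t=19 v=2: → [18,24); WM=20

[6,12)=4 [18,24)=8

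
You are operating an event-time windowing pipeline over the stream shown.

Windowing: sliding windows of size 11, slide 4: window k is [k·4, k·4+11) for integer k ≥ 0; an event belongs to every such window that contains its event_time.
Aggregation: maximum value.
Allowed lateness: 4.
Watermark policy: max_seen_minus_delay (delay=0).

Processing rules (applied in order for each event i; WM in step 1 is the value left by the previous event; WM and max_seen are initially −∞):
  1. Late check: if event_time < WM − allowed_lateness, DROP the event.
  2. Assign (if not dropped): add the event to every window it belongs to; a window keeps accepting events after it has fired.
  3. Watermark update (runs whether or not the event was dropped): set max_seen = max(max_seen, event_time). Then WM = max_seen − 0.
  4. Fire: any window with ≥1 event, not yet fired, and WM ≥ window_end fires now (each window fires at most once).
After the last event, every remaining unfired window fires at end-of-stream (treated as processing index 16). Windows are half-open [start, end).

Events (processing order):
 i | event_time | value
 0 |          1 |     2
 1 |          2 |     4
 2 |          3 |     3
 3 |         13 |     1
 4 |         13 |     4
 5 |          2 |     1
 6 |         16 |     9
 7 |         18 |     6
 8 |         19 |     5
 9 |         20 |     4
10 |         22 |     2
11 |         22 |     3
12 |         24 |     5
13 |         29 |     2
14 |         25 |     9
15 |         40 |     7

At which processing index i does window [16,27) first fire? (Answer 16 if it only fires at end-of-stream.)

i=0 t=1 v=2: → [0,11); WM=1
i=1 t=2 v=4: → [0,11); WM=2
i=2 t=3 v=3: → [0,11); WM=3
i=3 t=13 v=1: → [12,23),[8,19),[4,15); WM=13; [0,11) fires=4
i=4 t=13 v=4: → [12,23),[8,19),[4,15); WM=13
i=5 t=2 v=1: DROP (t<13-4); WM=13
i=6 t=16 v=9: → [16,27),[12,23),[8,19); WM=16; [4,15) fires=4
i=7 t=18 v=6: → [16,27),[12,23),[8,19); WM=18
i=8 t=19 v=5: → [16,27),[12,23); WM=19; [8,19) fires=9
i=9 t=20 v=4: → [20,31),[16,27),[12,23); WM=20
i=10 t=22 v=2: → [20,31),[16,27),[12,23); WM=22
i=11 t=22 v=3: → [20,31),[16,27),[12,23); WM=22
i=12 t=24 v=5: → [24,35),[20,31),[16,27); WM=24; [12,23) fires=9
i=13 t=29 v=2: → [28,39),[24,35),[20,31); WM=29; [16,27) fires=9
i=14 t=25 v=9: → [24,35),[20,31),[16,27); WM=29
i=15 t=40 v=7: → [40,51),[36,47),[32,43); WM=40; [20,31) fires=9 [24,35) fires=9 [28,39) fires=2

13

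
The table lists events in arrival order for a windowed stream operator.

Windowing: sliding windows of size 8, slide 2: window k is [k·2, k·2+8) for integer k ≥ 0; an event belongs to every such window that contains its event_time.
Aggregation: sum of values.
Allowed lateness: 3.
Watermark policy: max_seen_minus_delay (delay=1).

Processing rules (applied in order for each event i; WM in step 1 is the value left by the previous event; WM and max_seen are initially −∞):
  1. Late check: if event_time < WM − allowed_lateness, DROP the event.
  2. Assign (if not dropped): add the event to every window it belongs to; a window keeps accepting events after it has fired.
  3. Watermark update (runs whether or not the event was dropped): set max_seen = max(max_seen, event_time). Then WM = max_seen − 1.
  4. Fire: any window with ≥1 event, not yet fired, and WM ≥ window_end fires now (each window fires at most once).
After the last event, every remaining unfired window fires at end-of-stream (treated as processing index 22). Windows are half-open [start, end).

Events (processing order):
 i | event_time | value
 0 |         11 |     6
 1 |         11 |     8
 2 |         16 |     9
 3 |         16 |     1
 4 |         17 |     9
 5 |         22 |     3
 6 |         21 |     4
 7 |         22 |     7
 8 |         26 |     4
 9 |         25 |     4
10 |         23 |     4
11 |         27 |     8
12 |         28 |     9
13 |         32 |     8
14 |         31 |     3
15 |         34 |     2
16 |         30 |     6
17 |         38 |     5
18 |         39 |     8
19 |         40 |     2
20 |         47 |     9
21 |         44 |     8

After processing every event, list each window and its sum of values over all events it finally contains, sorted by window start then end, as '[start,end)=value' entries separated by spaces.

[4,12)=14 [6,14)=14 [8,16)=14 [10,18)=33 [12,20)=19 [14,22)=23 [16,24)=37 [18,26)=22 [20,28)=34 [22,30)=39 [24,32)=34 [26,34)=38 [28,36)=28 [30,38)=19 [32,40)=23 [34,42)=17 [36,44)=15 [38,46)=23 [40,48)=19 [42,50)=17 [44,52)=17 [46,54)=9

i=0 t=11 v=6: → [10,18),[8,16),[6,14),[4,12); WM=10
i=1 t=11 v=8: → [10,18),[8,16),[6,14),[4,12); WM=10
i=2 t=16 v=9: → [16,24),[14,22),[12,20),[10,18); WM=15; [4,12) fires=14 [6,14) fires=14
i=3 t=16 v=1: → [16,24),[14,22),[12,20),[10,18); WM=15
i=4 t=17 v=9: → [16,24),[14,22),[12,20),[10,18); WM=16; [8,16) fires=14
i=5 t=22 v=3: → [22,30),[20,28),[18,26),[16,24); WM=21; [10,18) fires=33 [12,20) fires=19
i=6 t=21 v=4: → [20,28),[18,26),[16,24),[14,22); WM=21
i=7 t=22 v=7: → [22,30),[20,28),[18,26),[16,24); WM=21
i=8 t=26 v=4: → [26,34),[24,32),[22,30),[20,28); WM=25; [14,22) fires=23 [16,24) fires=33
i=9 t=25 v=4: → [24,32),[22,30),[20,28),[18,26); WM=25
i=10 t=23 v=4: → [22,30),[20,28),[18,26),[16,24); WM=25
i=11 t=27 v=8: → [26,34),[24,32),[22,30),[20,28); WM=26; [18,26) fires=22
i=12 t=28 v=9: → [28,36),[26,34),[24,32),[22,30); WM=27
i=13 t=32 v=8: → [32,40),[30,38),[28,36),[26,34); WM=31; [20,28) fires=34 [22,30) fires=39
i=14 t=31 v=3: → [30,38),[28,36),[26,34),[24,32); WM=31
i=15 t=34 v=2: → [34,42),[32,40),[30,38),[28,36); WM=33; [24,32) fires=28
i=16 t=30 v=6: → [30,38),[28,36),[26,34),[24,32); WM=33
i=17 t=38 v=5: → [38,46),[36,44),[34,42),[32,40); WM=37; [26,34) fires=38 [28,36) fires=28
i=18 t=39 v=8: → [38,46),[36,44),[34,42),[32,40); WM=38; [30,38) fires=19
i=19 t=40 v=2: → [40,48),[38,46),[36,44),[34,42); WM=39
i=20 t=47 v=9: → [46,54),[44,52),[42,50),[40,48); WM=46; [32,40) fires=23 [34,42) fires=17 [36,44) fires=15 [38,46) fires=15
i=21 t=44 v=8: → [44,52),[42,50),[40,48),[38,46); WM=46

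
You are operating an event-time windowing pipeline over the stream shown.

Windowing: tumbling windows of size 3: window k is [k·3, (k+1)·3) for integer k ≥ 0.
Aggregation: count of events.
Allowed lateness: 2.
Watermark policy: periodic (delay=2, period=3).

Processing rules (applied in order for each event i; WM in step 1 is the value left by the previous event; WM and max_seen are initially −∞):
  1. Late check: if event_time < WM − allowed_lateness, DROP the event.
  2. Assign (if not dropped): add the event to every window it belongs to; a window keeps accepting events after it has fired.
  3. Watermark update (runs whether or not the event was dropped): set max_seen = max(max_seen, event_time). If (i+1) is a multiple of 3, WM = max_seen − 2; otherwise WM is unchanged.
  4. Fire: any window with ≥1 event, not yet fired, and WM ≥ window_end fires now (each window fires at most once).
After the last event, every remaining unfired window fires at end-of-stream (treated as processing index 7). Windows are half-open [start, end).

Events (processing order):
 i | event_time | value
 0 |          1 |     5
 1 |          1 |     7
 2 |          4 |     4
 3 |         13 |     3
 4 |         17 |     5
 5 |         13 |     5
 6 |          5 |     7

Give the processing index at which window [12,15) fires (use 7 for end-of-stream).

5

i=0 t=1 v=5: → [0,3); WM=−∞
i=1 t=1 v=7: → [0,3); WM=−∞
i=2 t=4 v=4: → [3,6); WM=2
i=3 t=13 v=3: → [12,15); WM=2
i=4 t=17 v=5: → [15,18); WM=2
i=5 t=13 v=5: → [12,15); WM=15; [0,3) fires=2 [3,6) fires=1 [12,15) fires=2
i=6 t=5 v=7: DROP (t<15-2); WM=15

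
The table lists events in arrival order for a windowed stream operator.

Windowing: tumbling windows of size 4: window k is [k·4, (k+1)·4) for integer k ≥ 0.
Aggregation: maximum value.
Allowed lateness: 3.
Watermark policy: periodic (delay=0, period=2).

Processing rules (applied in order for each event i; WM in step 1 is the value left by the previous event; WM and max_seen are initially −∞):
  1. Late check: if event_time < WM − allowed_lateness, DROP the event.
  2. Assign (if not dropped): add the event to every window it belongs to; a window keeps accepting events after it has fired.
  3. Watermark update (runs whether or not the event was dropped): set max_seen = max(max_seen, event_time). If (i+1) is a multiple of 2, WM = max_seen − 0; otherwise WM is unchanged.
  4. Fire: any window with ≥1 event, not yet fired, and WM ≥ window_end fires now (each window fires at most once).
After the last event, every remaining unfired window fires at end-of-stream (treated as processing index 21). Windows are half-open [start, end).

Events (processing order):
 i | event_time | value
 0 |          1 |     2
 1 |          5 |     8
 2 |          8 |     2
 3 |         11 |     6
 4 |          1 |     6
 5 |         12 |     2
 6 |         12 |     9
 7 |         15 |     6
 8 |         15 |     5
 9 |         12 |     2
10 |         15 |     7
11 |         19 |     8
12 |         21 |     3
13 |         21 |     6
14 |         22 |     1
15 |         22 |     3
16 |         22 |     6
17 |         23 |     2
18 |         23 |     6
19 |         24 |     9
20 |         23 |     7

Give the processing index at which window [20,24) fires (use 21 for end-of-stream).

i=0 t=1 v=2: → [0,4); WM=−∞
i=1 t=5 v=8: → [4,8); WM=5; [0,4) fires=2
i=2 t=8 v=2: → [8,12); WM=5
i=3 t=11 v=6: → [8,12); WM=11; [4,8) fires=8
i=4 t=1 v=6: DROP (t<11-3); WM=11
i=5 t=12 v=2: → [12,16); WM=12; [8,12) fires=6
i=6 t=12 v=9: → [12,16); WM=12
i=7 t=15 v=6: → [12,16); WM=15
i=8 t=15 v=5: → [12,16); WM=15
i=9 t=12 v=2: → [12,16); WM=15
i=10 t=15 v=7: → [12,16); WM=15
i=11 t=19 v=8: → [16,20); WM=19; [12,16) fires=9
i=12 t=21 v=3: → [20,24); WM=19
i=13 t=21 v=6: → [20,24); WM=21; [16,20) fires=8
i=14 t=22 v=1: → [20,24); WM=21
i=15 t=22 v=3: → [20,24); WM=22
i=16 t=22 v=6: → [20,24); WM=22
i=17 t=23 v=2: → [20,24); WM=23
i=18 t=23 v=6: → [20,24); WM=23
i=19 t=24 v=9: → [24,28); WM=24; [20,24) fires=6
i=20 t=23 v=7: → [20,24); WM=24

19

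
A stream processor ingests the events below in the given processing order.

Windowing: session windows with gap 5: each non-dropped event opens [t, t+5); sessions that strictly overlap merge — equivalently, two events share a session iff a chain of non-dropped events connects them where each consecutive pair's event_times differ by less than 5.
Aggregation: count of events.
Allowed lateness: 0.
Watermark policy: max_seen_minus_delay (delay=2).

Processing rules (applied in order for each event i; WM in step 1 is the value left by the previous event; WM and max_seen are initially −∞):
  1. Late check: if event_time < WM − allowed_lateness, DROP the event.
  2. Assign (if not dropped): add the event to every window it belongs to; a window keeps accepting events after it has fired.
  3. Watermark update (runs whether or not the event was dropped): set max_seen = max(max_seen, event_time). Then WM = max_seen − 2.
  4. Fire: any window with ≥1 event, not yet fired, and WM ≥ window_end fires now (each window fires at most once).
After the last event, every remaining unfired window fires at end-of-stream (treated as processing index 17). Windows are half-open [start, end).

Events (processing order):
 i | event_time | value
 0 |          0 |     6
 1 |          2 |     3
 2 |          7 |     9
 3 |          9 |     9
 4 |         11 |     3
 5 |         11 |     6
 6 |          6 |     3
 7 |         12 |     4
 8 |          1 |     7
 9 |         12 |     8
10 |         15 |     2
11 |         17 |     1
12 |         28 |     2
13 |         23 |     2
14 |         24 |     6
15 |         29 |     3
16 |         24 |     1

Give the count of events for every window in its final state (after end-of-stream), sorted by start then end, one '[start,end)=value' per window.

[0,7)=2 [7,22)=8 [28,34)=2

i=0 t=0 v=6: → [0,5); WM=-2
i=1 t=2 v=3: → [0,7); WM=0
i=2 t=7 v=9: → [7,12); WM=5
i=3 t=9 v=9: → [7,14); WM=7
i=4 t=11 v=3: → [7,16); WM=9
i=5 t=11 v=6: → [7,16); WM=9
i=6 t=6 v=3: DROP (t<9-0); WM=9
i=7 t=12 v=4: → [7,17); WM=10
i=8 t=1 v=7: DROP (t<10-0); WM=10
i=9 t=12 v=8: → [7,17); WM=10
i=10 t=15 v=2: → [7,20); WM=13
i=11 t=17 v=1: → [7,22); WM=15
i=12 t=28 v=2: → [28,33); WM=26
i=13 t=23 v=2: DROP (t<26-0); WM=26
i=14 t=24 v=6: DROP (t<26-0); WM=26
i=15 t=29 v=3: → [28,34); WM=27
i=16 t=24 v=1: DROP (t<27-0); WM=27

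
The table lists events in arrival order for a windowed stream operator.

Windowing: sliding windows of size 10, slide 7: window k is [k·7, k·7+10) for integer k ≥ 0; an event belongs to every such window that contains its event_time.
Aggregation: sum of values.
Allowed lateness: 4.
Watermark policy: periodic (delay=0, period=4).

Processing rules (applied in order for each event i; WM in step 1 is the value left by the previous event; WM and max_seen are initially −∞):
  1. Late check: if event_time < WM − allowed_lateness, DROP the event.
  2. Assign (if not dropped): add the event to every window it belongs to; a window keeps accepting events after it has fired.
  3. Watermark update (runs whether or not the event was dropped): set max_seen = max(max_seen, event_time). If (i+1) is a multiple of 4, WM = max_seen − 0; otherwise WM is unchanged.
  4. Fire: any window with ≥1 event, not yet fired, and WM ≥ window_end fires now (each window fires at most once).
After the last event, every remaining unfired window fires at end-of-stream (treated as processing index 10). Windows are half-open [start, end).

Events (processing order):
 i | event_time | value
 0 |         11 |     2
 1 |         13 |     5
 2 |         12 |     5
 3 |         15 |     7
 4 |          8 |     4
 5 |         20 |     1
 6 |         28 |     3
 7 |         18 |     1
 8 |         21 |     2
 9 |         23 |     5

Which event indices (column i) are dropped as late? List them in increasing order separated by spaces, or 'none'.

4 8 9

i=0 t=11 v=2: → [7,17); WM=−∞
i=1 t=13 v=5: → [7,17); WM=−∞
i=2 t=12 v=5: → [7,17); WM=−∞
i=3 t=15 v=7: → [14,24),[7,17); WM=15
i=4 t=8 v=4: DROP (t<15-4); WM=15
i=5 t=20 v=1: → [14,24); WM=15
i=6 t=28 v=3: → [28,38),[21,31); WM=15
i=7 t=18 v=1: → [14,24); WM=28; [7,17) fires=19 [14,24) fires=9
i=8 t=21 v=2: DROP (t<28-4); WM=28
i=9 t=23 v=5: DROP (t<28-4); WM=28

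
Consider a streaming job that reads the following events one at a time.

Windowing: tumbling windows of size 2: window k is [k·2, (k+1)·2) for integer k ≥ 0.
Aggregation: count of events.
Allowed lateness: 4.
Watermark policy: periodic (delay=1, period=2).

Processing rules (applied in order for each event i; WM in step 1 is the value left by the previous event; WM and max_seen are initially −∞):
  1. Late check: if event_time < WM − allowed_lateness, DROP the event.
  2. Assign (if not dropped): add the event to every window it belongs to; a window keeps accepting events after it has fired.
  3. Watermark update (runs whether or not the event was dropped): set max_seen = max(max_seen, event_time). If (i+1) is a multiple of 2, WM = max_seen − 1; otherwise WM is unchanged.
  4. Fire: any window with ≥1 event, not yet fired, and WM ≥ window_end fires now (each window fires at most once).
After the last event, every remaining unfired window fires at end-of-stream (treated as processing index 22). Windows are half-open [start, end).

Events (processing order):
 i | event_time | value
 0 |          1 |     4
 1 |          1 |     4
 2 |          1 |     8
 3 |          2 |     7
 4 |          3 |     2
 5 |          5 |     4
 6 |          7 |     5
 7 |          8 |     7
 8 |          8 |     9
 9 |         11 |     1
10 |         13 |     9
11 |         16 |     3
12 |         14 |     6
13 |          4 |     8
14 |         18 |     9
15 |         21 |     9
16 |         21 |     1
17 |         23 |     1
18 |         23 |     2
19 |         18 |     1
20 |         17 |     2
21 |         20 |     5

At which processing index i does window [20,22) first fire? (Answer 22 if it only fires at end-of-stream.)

17

i=0 t=1 v=4: → [0,2); WM=−∞
i=1 t=1 v=4: → [0,2); WM=0
i=2 t=1 v=8: → [0,2); WM=0
i=3 t=2 v=7: → [2,4); WM=1
i=4 t=3 v=2: → [2,4); WM=1
i=5 t=5 v=4: → [4,6); WM=4; [0,2) fires=3 [2,4) fires=2
i=6 t=7 v=5: → [6,8); WM=4
i=7 t=8 v=7: → [8,10); WM=7; [4,6) fires=1
i=8 t=8 v=9: → [8,10); WM=7
i=9 t=11 v=1: → [10,12); WM=10; [6,8) fires=1 [8,10) fires=2
i=10 t=13 v=9: → [12,14); WM=10
i=11 t=16 v=3: → [16,18); WM=15; [10,12) fires=1 [12,14) fires=1
i=12 t=14 v=6: → [14,16); WM=15
i=13 t=4 v=8: DROP (t<15-4); WM=15
i=14 t=18 v=9: → [18,20); WM=15
i=15 t=21 v=9: → [20,22); WM=20; [14,16) fires=1 [16,18) fires=1 [18,20) fires=1
i=16 t=21 v=1: → [20,22); WM=20
i=17 t=23 v=1: → [22,24); WM=22; [20,22) fires=2
i=18 t=23 v=2: → [22,24); WM=22
i=19 t=18 v=1: → [18,20); WM=22
i=20 t=17 v=2: DROP (t<22-4); WM=22
i=21 t=20 v=5: → [20,22); WM=22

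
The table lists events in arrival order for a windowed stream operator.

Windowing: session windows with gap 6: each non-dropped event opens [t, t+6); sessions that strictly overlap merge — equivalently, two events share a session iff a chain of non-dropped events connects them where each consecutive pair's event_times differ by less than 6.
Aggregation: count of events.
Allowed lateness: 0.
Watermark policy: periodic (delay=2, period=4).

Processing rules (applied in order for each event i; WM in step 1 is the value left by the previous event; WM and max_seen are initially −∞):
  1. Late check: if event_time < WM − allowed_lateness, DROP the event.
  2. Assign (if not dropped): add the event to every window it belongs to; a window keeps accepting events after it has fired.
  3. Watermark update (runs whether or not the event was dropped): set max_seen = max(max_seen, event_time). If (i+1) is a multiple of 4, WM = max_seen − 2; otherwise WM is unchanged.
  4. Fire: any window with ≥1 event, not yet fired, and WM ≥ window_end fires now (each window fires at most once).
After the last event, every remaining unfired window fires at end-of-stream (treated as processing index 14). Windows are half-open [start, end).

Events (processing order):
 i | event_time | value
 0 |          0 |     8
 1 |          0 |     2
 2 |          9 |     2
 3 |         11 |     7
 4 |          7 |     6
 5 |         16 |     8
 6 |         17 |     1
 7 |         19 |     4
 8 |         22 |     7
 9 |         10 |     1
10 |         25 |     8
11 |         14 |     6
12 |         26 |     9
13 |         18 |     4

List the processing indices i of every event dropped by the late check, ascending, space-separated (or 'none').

i=0 t=0 v=8: → [0,6); WM=−∞
i=1 t=0 v=2: → [0,6); WM=−∞
i=2 t=9 v=2: → [9,15); WM=−∞
i=3 t=11 v=7: → [9,17); WM=9
i=4 t=7 v=6: DROP (t<9-0); WM=9
i=5 t=16 v=8: → [9,22); WM=9
i=6 t=17 v=1: → [9,23); WM=9
i=7 t=19 v=4: → [9,25); WM=17
i=8 t=22 v=7: → [9,28); WM=17
i=9 t=10 v=1: DROP (t<17-0); WM=17
i=10 t=25 v=8: → [9,31); WM=17
i=11 t=14 v=6: DROP (t<17-0); WM=23
i=12 t=26 v=9: → [9,32); WM=23
i=13 t=18 v=4: DROP (t<23-0); WM=23

4 9 11 13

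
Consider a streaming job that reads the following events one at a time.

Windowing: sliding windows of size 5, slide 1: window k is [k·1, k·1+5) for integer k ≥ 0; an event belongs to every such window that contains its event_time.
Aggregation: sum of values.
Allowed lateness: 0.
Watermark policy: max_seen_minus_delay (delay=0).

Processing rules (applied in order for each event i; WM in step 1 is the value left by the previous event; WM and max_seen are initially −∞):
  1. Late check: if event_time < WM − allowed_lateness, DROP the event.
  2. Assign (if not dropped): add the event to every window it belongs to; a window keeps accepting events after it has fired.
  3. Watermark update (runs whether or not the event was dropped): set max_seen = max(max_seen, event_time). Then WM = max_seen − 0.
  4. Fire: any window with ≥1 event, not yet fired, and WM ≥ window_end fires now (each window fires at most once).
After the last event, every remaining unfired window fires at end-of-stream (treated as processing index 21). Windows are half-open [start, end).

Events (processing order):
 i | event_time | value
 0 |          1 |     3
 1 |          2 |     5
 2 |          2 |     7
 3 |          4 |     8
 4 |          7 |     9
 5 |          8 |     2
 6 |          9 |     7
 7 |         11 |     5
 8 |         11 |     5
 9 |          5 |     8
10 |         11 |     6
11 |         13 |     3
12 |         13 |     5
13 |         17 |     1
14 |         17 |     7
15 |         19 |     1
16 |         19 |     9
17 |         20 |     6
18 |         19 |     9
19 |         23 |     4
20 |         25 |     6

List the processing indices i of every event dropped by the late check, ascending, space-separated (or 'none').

9 18

i=0 t=1 v=3: → [1,6),[0,5); WM=1
i=1 t=2 v=5: → [2,7),[1,6),[0,5); WM=2
i=2 t=2 v=7: → [2,7),[1,6),[0,5); WM=2
i=3 t=4 v=8: → [4,9),[3,8),[2,7),[1,6),[0,5); WM=4
i=4 t=7 v=9: → [7,12),[6,11),[5,10),[4,9),[3,8); WM=7; [0,5) fires=23 [1,6) fires=23 [2,7) fires=20
i=5 t=8 v=2: → [8,13),[7,12),[6,11),[5,10),[4,9); WM=8; [3,8) fires=17
i=6 t=9 v=7: → [9,14),[8,13),[7,12),[6,11),[5,10); WM=9; [4,9) fires=19
i=7 t=11 v=5: → [11,16),[10,15),[9,14),[8,13),[7,12); WM=11; [5,10) fires=18 [6,11) fires=18
i=8 t=11 v=5: → [11,16),[10,15),[9,14),[8,13),[7,12); WM=11
i=9 t=5 v=8: DROP (t<11-0); WM=11
i=10 t=11 v=6: → [11,16),[10,15),[9,14),[8,13),[7,12); WM=11
i=11 t=13 v=3: → [13,18),[12,17),[11,16),[10,15),[9,14); WM=13; [7,12) fires=34 [8,13) fires=25
i=12 t=13 v=5: → [13,18),[12,17),[11,16),[10,15),[9,14); WM=13
i=13 t=17 v=1: → [17,22),[16,21),[15,20),[14,19),[13,18); WM=17; [9,14) fires=31 [10,15) fires=24 [11,16) fires=24 [12,17) fires=8
i=14 t=17 v=7: → [17,22),[16,21),[15,20),[14,19),[13,18); WM=17
i=15 t=19 v=1: → [19,24),[18,23),[17,22),[16,21),[15,20); WM=19; [13,18) fires=16 [14,19) fires=8
i=16 t=19 v=9: → [19,24),[18,23),[17,22),[16,21),[15,20); WM=19
i=17 t=20 v=6: → [20,25),[19,24),[18,23),[17,22),[16,21); WM=20; [15,20) fires=18
i=18 t=19 v=9: DROP (t<20-0); WM=20
i=19 t=23 v=4: → [23,28),[22,27),[21,26),[20,25),[19,24); WM=23; [16,21) fires=24 [17,22) fires=24 [18,23) fires=16
i=20 t=25 v=6: → [25,30),[24,29),[23,28),[22,27),[21,26); WM=25; [19,24) fires=20 [20,25) fires=10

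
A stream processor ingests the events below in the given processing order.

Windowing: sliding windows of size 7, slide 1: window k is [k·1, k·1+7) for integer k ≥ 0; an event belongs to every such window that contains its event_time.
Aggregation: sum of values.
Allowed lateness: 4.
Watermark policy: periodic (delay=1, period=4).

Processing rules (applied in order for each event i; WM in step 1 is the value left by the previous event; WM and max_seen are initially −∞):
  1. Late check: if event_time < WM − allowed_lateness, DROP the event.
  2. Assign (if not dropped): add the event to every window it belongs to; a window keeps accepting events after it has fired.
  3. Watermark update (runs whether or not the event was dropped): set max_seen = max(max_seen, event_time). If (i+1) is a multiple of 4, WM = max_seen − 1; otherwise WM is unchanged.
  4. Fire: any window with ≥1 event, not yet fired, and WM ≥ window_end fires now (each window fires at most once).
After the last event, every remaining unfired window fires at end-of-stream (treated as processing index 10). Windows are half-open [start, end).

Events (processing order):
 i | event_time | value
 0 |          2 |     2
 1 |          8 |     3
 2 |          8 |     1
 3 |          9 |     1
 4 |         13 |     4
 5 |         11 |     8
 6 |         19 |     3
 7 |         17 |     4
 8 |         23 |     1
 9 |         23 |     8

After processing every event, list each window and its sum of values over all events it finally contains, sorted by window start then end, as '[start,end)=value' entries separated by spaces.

[0,7)=2 [1,8)=2 [2,9)=6 [3,10)=5 [4,11)=5 [5,12)=13 [6,13)=13 [7,14)=17 [8,15)=17 [9,16)=13 [10,17)=12 [11,18)=16 [12,19)=8 [13,20)=11 [14,21)=7 [15,22)=7 [16,23)=7 [17,24)=16 [18,25)=12 [19,26)=12 [20,27)=9 [21,28)=9 [22,29)=9 [23,30)=9

i=0 t=2 v=2: → [2,9),[1,8),[0,7); WM=−∞
i=1 t=8 v=3: → [8,15),[7,14),[6,13),[5,12),[4,11),[3,10),[2,9); WM=−∞
i=2 t=8 v=1: → [8,15),[7,14),[6,13),[5,12),[4,11),[3,10),[2,9); WM=−∞
i=3 t=9 v=1: → [9,16),[8,15),[7,14),[6,13),[5,12),[4,11),[3,10); WM=8; [0,7) fires=2 [1,8) fires=2
i=4 t=13 v=4: → [13,20),[12,19),[11,18),[10,17),[9,16),[8,15),[7,14); WM=8
i=5 t=11 v=8: → [11,18),[10,17),[9,16),[8,15),[7,14),[6,13),[5,12); WM=8
i=6 t=19 v=3: → [19,26),[18,25),[17,24),[16,23),[15,22),[14,21),[13,20); WM=8
i=7 t=17 v=4: → [17,24),[16,23),[15,22),[14,21),[13,20),[12,19),[11,18); WM=18; [2,9) fires=6 [3,10) fires=5 [4,11) fires=5 [5,12) fires=13 [6,13) fires=13 [7,14) fires=17 [8,15) fires=17 [9,16) fires=13 [10,17) fires=12 [11,18) fires=16
i=8 t=23 v=1: → [23,30),[22,29),[21,28),[20,27),[19,26),[18,25),[17,24); WM=18
i=9 t=23 v=8: → [23,30),[22,29),[21,28),[20,27),[19,26),[18,25),[17,24); WM=18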